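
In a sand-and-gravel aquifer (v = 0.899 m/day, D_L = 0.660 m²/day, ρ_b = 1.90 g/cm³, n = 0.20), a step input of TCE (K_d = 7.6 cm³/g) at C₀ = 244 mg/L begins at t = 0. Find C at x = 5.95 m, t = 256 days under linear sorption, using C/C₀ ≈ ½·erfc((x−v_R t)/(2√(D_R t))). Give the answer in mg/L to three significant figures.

23.4 mg/L

Retardation factor R = 1 + ρ_b·K_d/n = 1 + 1.90 × 7.6/0.20 = 73.20.
Sorption retards both mechanisms: v_R = v/R = 0.01228 m/day, D_R = D/R = 0.009016 m²/day.
v_R·t = 0.01228 × 256 = 3.14368 m; 2√(D_R t) = 3.038 m; argument = (5.95 − 3.14368)/3.038 = 0.9237.
C = C₀ × ½·erfc(0.9237) = 244 × 0.09572 = 23.4 mg/L.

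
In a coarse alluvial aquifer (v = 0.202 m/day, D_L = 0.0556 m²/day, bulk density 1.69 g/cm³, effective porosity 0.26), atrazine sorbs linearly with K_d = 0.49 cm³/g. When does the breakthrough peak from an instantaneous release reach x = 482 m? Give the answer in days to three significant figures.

Retardation factor R = 1 + ρ_b·K_d/n = 1 + 1.69 × 0.49/0.26 = 4.185.
Sorption retards both mechanisms: v_R = v/R = 0.04827 m/day, D_R = D/R = 0.01329 m²/day.
Peak time from v_R²t² + 2D_R t − x² = 0: t = (√(D_R² + v_R²x²) − D_R)/v_R².
√(D_R² + v_R²x²) = √(0.01329² + 0.04827² × 482²) = 23.27; v_R² = 0.002330.
t = (23.27 − 0.01329)/0.002330 = 9980 days.

9980 days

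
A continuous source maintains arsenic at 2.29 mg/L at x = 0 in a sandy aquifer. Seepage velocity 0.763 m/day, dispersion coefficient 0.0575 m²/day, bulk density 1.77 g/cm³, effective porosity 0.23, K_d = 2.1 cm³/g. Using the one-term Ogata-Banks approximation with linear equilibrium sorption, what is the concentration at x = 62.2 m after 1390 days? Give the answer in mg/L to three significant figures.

Retardation factor R = 1 + ρ_b·K_d/n = 1 + 1.77 × 2.1/0.23 = 17.16.
Sorption retards both mechanisms: v_R = v/R = 0.04446 m/day, D_R = D/R = 0.003351 m²/day.
v_R·t = 0.04446 × 1390 = 61.7994 m; 2√(D_R t) = 4.316 m; argument = (62.2 − 61.7994)/4.316 = 0.09282.
C = C₀ × ½·erfc(0.09282) = 2.29 × 0.4478 = 1.03 mg/L.

1.03 mg/L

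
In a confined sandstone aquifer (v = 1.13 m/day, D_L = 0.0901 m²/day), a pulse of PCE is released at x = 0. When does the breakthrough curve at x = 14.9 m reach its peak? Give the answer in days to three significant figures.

13.1 days

For the 1D instantaneous-source solution, setting ∂C/∂t = 0 at fixed x gives v²t² + 2Dt − x² = 0, so t = (√(D² + v²x²) − D)/v².
√(D² + v²x²) = √(0.0901² + 1.13² × 14.9²) = 16.84; v² = 1.2769.
t = (16.84 − 0.0901)/1.2769 = 13.1 days (vs. the pure-advection estimate x/v = 13.2 d).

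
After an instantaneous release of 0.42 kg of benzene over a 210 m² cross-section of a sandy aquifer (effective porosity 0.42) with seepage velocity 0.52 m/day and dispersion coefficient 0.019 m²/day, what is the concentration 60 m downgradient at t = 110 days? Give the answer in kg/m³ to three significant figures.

0.000364 kg/m³

For an instantaneous plane source, C(x,t) = M/(n_e·A·√(4πDt)) · exp(−(x−vt)²/(4Dt)), with n_e·A the pore (flow) area.
Plume center vt = 0.52 × 110 = 57.2 m, so the well at 60 m is 2.8 m downgradient of the peak.
√(4πDt) = 5.125 m, giving peak height M/(n_e·A·√(4πDt)) = 0.42/(0.42 × 210 × 5.125) = 0.0009292 kg/m³.
(x−vt)²/(4Dt) = (2.8)²/(4 × 0.019 × 110) = 0.9378; exp(−0.9378) = 0.3915.
C = 0.0009292 × 0.3915 = 0.000364 kg/m³.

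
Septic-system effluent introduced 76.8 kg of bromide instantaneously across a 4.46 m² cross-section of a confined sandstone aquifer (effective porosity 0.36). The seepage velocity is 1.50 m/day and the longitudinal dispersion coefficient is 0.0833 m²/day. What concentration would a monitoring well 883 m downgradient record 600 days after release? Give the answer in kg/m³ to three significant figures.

For an instantaneous plane source, C(x,t) = M/(n_e·A·√(4πDt)) · exp(−(x−vt)²/(4Dt)), with n_e·A the pore (flow) area.
Plume center vt = 1.50 × 600 = 900 m, so the well at 883 m is 17 m upgradient of the peak.
√(4πDt) = 25.06 m, giving peak height M/(n_e·A·√(4πDt)) = 76.8/(0.36 × 4.46 × 25.06) = 1.909 kg/m³.
(x−vt)²/(4Dt) = (-17)²/(4 × 0.0833 × 600) = 1.446; exp(−1.446) = 0.2355.
C = 1.909 × 0.2355 = 0.450 kg/m³.

0.450 kg/m³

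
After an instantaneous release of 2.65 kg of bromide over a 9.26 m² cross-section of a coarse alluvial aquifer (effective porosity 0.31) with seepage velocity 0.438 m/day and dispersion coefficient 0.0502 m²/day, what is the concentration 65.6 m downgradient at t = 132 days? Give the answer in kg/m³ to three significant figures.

For an instantaneous plane source, C(x,t) = M/(n_e·A·√(4πDt)) · exp(−(x−vt)²/(4Dt)), with n_e·A the pore (flow) area.
Plume center vt = 0.438 × 132 = 57.816 m, so the well at 65.6 m is 7.784 m downgradient of the peak.
√(4πDt) = 9.125 m, giving peak height M/(n_e·A·√(4πDt)) = 2.65/(0.31 × 9.26 × 9.125) = 0.1012 kg/m³.
(x−vt)²/(4Dt) = (7.784)²/(4 × 0.0502 × 132) = 2.286; exp(−2.286) = 0.1017.
C = 0.1012 × 0.1017 = 0.0103 kg/m³.

0.0103 kg/m³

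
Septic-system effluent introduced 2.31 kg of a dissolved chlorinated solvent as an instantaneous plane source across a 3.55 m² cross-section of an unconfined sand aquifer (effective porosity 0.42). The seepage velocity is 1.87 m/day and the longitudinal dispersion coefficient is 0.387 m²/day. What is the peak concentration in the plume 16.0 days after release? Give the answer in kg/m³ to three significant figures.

The peak of an instantaneous 1D plume sits at x = vt; there the Gaussian factor is 1 and C_max = M/(n_e·A·√(4πDt)), where n_e·A is the pore area the mass is dissolved in.
√(4πDt) = √(4π × 0.387 × 16.0) = 8.821 m, so C_max = 2.31/(0.42 × 3.55 × 8.821) = 0.176 kg/m³.

0.176 kg/m³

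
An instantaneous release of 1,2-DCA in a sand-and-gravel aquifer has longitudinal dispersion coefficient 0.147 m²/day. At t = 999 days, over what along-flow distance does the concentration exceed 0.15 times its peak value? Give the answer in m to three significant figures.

66.8 m

The plume is Gaussian with σ = √(2Dt) = √(2 × 0.147 × 999) = 17.14 m.
C/C_peak = exp(−Δx²/(2σ²)) = 0.15 ⇒ Δx = σ·√(−2 ln 0.15) = 17.14 × 1.948 = 33.39 m.
Width = 2Δx = 66.8 m.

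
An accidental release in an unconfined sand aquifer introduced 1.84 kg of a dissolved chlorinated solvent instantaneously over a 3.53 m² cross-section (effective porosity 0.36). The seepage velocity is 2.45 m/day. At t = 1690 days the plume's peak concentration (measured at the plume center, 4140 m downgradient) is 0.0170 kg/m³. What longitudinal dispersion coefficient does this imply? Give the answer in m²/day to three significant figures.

At the plume center C_max = M/(n_e·A·√(4πDt)), so D = M²/(4πt·(n_e·A·C_max)²).
n_e·A·C_max = 0.36 × 3.53 × 0.0170 = 0.02160 kg/m.
D = 1.84²/(4π × 1690 × 0.02160²) = 0.342 m²/day.

0.342 m²/day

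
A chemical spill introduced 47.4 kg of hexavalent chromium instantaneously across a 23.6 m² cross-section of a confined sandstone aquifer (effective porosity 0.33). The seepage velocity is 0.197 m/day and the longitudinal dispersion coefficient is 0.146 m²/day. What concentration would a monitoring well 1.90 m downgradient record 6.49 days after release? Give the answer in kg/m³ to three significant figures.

For an instantaneous plane source, C(x,t) = M/(n_e·A·√(4πDt)) · exp(−(x−vt)²/(4Dt)), with n_e·A the pore (flow) area.
Plume center vt = 0.197 × 6.49 = 1.27853 m, so the well at 1.90 m is 0.62147 m downgradient of the peak.
√(4πDt) = 3.451 m, giving peak height M/(n_e·A·√(4πDt)) = 47.4/(0.33 × 23.6 × 3.451) = 1.764 kg/m³.
(x−vt)²/(4Dt) = (0.62147)²/(4 × 0.146 × 6.49) = 0.1019; exp(−0.1019) = 0.9031.
C = 1.764 × 0.9031 = 1.59 kg/m³.

1.59 kg/m³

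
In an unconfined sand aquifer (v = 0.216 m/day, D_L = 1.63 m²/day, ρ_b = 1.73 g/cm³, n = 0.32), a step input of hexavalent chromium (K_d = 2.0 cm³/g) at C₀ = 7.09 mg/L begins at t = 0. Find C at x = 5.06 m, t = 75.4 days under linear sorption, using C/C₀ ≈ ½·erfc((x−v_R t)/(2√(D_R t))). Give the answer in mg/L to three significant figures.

Retardation factor R = 1 + ρ_b·K_d/n = 1 + 1.73 × 2.0/0.32 = 11.81.
Sorption retards both mechanisms: v_R = v/R = 0.01829 m/day, D_R = D/R = 0.1380 m²/day.
v_R·t = 0.01829 × 75.4 = 1.379066 m; 2√(D_R t) = 6.451 m; argument = (5.06 − 1.379066)/6.451 = 0.5706.
C = C₀ × ½·erfc(0.5706) = 7.09 × 0.2098 = 1.49 mg/L.

1.49 mg/L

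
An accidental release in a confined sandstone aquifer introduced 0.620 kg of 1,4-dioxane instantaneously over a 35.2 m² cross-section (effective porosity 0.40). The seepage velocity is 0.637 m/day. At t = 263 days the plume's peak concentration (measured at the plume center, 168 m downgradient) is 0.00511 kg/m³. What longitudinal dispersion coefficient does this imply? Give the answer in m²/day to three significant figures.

At the plume center C_max = M/(n_e·A·√(4πDt)), so D = M²/(4πt·(n_e·A·C_max)²).
n_e·A·C_max = 0.40 × 35.2 × 0.00511 = 0.07195 kg/m.
D = 0.620²/(4π × 263 × 0.07195²) = 0.0225 m²/day.

0.0225 m²/day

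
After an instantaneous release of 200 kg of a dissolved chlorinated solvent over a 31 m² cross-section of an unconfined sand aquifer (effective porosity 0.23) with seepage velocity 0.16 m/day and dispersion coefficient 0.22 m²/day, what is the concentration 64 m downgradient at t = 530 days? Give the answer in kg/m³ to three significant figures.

0.290 kg/m³

For an instantaneous plane source, C(x,t) = M/(n_e·A·√(4πDt)) · exp(−(x−vt)²/(4Dt)), with n_e·A the pore (flow) area.
Plume center vt = 0.16 × 530 = 84.8 m, so the well at 64 m is 20.8 m upgradient of the peak.
√(4πDt) = 38.28 m, giving peak height M/(n_e·A·√(4πDt)) = 200/(0.23 × 31 × 38.28) = 0.7328 kg/m³.
(x−vt)²/(4Dt) = (-20.8)²/(4 × 0.22 × 530) = 0.9276; exp(−0.9276) = 0.3955.
C = 0.7328 × 0.3955 = 0.290 kg/m³.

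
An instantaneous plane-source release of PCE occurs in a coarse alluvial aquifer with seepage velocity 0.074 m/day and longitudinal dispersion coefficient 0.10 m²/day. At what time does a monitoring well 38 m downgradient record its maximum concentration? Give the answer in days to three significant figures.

496 days

For the 1D instantaneous-source solution, setting ∂C/∂t = 0 at fixed x gives v²t² + 2Dt − x² = 0, so t = (√(D² + v²x²) − D)/v².
√(D² + v²x²) = √(0.10² + 0.074² × 38²) = 2.814; v² = 0.005476.
t = (2.814 − 0.10)/0.005476 = 496 days (vs. the pure-advection estimate x/v = 514 d).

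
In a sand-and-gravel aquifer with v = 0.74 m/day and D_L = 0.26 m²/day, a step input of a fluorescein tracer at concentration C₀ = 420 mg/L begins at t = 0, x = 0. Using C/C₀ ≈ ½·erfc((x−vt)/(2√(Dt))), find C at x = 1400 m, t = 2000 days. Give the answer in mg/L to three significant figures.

For a continuous step input, C/C₀ ≈ ½·erfc((x−vt)/(2√(Dt))).
vt = 0.74 × 2000 = 1480 m and 2√(Dt) = 2√(0.26 × 2000) = 45.61 m.
Argument (x−vt)/(2√(Dt)) = (1400 − 1480)/45.61 = -1.754; ½·erfc(-1.754) = 0.9934.
C = 420 × 0.9934 = 417 mg/L.

417 mg/L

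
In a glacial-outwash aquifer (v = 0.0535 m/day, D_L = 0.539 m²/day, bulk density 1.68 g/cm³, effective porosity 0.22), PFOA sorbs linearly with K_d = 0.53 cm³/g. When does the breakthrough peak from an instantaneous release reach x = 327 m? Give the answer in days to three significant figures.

Retardation factor R = 1 + ρ_b·K_d/n = 1 + 1.68 × 0.53/0.22 = 5.047.
Sorption retards both mechanisms: v_R = v/R = 0.01060 m/day, D_R = D/R = 0.1068 m²/day.
Peak time from v_R²t² + 2D_R t − x² = 0: t = (√(D_R² + v_R²x²) − D_R)/v_R².
√(D_R² + v_R²x²) = √(0.1068² + 0.01060² × 327²) = 3.468; v_R² = 0.0001124.
t = (3.468 − 0.1068)/0.0001124 = 29900 days.

29900 days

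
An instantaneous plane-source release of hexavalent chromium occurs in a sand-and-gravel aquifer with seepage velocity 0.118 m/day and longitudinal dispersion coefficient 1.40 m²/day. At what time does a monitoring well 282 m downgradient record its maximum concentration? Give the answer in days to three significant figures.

For the 1D instantaneous-source solution, setting ∂C/∂t = 0 at fixed x gives v²t² + 2Dt − x² = 0, so t = (√(D² + v²x²) − D)/v².
√(D² + v²x²) = √(1.40² + 0.118² × 282²) = 33.31; v² = 0.013924.
t = (33.31 − 1.40)/0.013924 = 2290 days (vs. the pure-advection estimate x/v = 2390 d).

2290 days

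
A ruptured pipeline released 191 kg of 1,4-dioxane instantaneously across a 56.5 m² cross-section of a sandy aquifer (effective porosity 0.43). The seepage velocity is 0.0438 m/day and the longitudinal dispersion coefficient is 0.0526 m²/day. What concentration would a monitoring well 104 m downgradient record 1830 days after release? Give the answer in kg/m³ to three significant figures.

0.0516 kg/m³

For an instantaneous plane source, C(x,t) = M/(n_e·A·√(4πDt)) · exp(−(x−vt)²/(4Dt)), with n_e·A the pore (flow) area.
Plume center vt = 0.0438 × 1830 = 80.154 m, so the well at 104 m is 23.846 m downgradient of the peak.
√(4πDt) = 34.78 m, giving peak height M/(n_e·A·√(4πDt)) = 191/(0.43 × 56.5 × 34.78) = 0.2260 kg/m³.
(x−vt)²/(4Dt) = (23.846)²/(4 × 0.0526 × 1830) = 1.477; exp(−1.477) = 0.2283.
C = 0.2260 × 0.2283 = 0.0516 kg/m³.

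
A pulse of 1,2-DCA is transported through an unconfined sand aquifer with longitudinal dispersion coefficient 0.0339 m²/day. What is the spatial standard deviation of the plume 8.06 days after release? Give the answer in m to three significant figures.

0.739 m

Dispersive spreading gives a Gaussian with σ² = 2Dt; advection only shifts the center.
σ = √(2 × 0.0339 × 8.06) = 0.739 m.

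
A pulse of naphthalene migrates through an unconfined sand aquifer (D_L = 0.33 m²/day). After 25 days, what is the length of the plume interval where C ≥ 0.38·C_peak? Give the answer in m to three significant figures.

The plume is Gaussian with σ = √(2Dt) = √(2 × 0.33 × 25) = 4.062 m.
C/C_peak = exp(−Δx²/(2σ²)) = 0.38 ⇒ Δx = σ·√(−2 ln 0.38) = 4.062 × 1.391 = 5.650 m.
Width = 2Δx = 11.3 m.

11.3 m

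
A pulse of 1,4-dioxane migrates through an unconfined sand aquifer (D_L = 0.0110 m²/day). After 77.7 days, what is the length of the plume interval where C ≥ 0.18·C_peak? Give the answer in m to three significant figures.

The plume is Gaussian with σ = √(2Dt) = √(2 × 0.0110 × 77.7) = 1.307 m.
C/C_peak = exp(−Δx²/(2σ²)) = 0.18 ⇒ Δx = σ·√(−2 ln 0.18) = 1.307 × 1.852 = 2.421 m.
Width = 2Δx = 4.84 m.

4.84 m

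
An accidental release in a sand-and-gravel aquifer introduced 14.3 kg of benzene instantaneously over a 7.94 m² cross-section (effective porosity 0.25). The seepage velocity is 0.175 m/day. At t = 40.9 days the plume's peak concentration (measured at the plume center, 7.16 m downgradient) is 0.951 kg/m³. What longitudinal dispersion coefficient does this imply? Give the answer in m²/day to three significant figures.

0.112 m²/day

At the plume center C_max = M/(n_e·A·√(4πDt)), so D = M²/(4πt·(n_e·A·C_max)²).
n_e·A·C_max = 0.25 × 7.94 × 0.951 = 1.888 kg/m.
D = 14.3²/(4π × 40.9 × 1.888²) = 0.112 m²/day.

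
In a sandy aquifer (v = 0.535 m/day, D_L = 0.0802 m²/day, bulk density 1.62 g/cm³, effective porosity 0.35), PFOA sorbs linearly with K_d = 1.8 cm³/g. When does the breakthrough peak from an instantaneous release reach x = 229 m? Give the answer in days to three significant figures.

Retardation factor R = 1 + ρ_b·K_d/n = 1 + 1.62 × 1.8/0.35 = 9.331.
Sorption retards both mechanisms: v_R = v/R = 0.05734 m/day, D_R = D/R = 0.008595 m²/day.
Peak time from v_R²t² + 2D_R t − x² = 0: t = (√(D_R² + v_R²x²) − D_R)/v_R².
√(D_R² + v_R²x²) = √(0.008595² + 0.05734² × 229²) = 13.13; v_R² = 0.003288.
t = (13.13 − 0.008595)/0.003288 = 3990 days.

3990 days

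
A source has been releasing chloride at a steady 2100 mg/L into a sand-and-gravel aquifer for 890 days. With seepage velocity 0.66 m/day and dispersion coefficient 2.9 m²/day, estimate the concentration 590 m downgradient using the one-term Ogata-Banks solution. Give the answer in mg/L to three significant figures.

1020 mg/L

For a continuous step input, C/C₀ ≈ ½·erfc((x−vt)/(2√(Dt))).
vt = 0.66 × 890 = 587.4 m and 2√(Dt) = 2√(2.9 × 890) = 101.6 m.
Argument (x−vt)/(2√(Dt)) = (590 − 587.4)/101.6 = 0.02559; ½·erfc(0.02559) = 0.4856.
C = 2100 × 0.4856 = 1020 mg/L.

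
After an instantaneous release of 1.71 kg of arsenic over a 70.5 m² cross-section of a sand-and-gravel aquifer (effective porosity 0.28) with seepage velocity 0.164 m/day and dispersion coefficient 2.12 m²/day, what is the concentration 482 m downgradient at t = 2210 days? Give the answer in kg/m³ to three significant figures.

0.000167 kg/m³

For an instantaneous plane source, C(x,t) = M/(n_e·A·√(4πDt)) · exp(−(x−vt)²/(4Dt)), with n_e·A the pore (flow) area.
Plume center vt = 0.164 × 2210 = 362.44 m, so the well at 482 m is 119.56 m downgradient of the peak.
√(4πDt) = 242.6 m, giving peak height M/(n_e·A·√(4πDt)) = 1.71/(0.28 × 70.5 × 242.6) = 0.0003571 kg/m³.
(x−vt)²/(4Dt) = (119.56)²/(4 × 2.12 × 2210) = 0.7628; exp(−0.7628) = 0.4664.
C = 0.0003571 × 0.4664 = 0.000167 kg/m³.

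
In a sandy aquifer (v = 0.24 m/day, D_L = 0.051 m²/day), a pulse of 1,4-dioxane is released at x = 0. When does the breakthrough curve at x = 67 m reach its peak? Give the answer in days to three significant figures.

278 days

For the 1D instantaneous-source solution, setting ∂C/∂t = 0 at fixed x gives v²t² + 2Dt − x² = 0, so t = (√(D² + v²x²) − D)/v².
√(D² + v²x²) = √(0.051² + 0.24² × 67²) = 16.08; v² = 0.0576.
t = (16.08 − 0.051)/0.0576 = 278 days (vs. the pure-advection estimate x/v = 279 d).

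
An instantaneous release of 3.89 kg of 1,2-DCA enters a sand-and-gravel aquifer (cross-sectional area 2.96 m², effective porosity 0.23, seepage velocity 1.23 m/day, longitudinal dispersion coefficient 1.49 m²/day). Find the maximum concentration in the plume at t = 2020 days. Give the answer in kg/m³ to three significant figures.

0.0294 kg/m³

The peak of an instantaneous 1D plume sits at x = vt; there the Gaussian factor is 1 and C_max = M/(n_e·A·√(4πDt)), where n_e·A is the pore area the mass is dissolved in.
√(4πDt) = √(4π × 1.49 × 2020) = 194.5 m, so C_max = 3.89/(0.23 × 2.96 × 194.5) = 0.0294 kg/m³.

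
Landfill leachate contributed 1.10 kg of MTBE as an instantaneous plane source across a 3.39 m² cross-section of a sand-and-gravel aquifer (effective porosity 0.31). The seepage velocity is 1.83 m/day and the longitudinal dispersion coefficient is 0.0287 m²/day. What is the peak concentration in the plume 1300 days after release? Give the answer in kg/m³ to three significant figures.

The peak of an instantaneous 1D plume sits at x = vt; there the Gaussian factor is 1 and C_max = M/(n_e·A·√(4πDt)), where n_e·A is the pore area the mass is dissolved in.
√(4πDt) = √(4π × 0.0287 × 1300) = 21.65 m, so C_max = 1.10/(0.31 × 3.39 × 21.65) = 0.0483 kg/m³.

0.0483 kg/m³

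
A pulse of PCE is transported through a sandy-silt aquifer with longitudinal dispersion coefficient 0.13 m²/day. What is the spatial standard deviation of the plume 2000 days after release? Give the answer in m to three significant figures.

22.8 m

Dispersive spreading gives a Gaussian with σ² = 2Dt; advection only shifts the center.
σ = √(2 × 0.13 × 2000) = 22.8 m.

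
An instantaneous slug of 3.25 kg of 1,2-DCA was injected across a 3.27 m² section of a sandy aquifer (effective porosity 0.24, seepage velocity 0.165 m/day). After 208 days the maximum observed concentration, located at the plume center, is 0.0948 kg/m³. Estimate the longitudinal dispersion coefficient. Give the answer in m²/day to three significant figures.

0.730 m²/day

At the plume center C_max = M/(n_e·A·√(4πDt)), so D = M²/(4πt·(n_e·A·C_max)²).
n_e·A·C_max = 0.24 × 3.27 × 0.0948 = 0.07440 kg/m.
D = 3.25²/(4π × 208 × 0.07440²) = 0.730 m²/day.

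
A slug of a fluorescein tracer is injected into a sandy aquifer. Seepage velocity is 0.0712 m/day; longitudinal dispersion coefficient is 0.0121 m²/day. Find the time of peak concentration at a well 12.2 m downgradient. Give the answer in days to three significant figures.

169 days

For the 1D instantaneous-source solution, setting ∂C/∂t = 0 at fixed x gives v²t² + 2Dt − x² = 0, so t = (√(D² + v²x²) − D)/v².
√(D² + v²x²) = √(0.0121² + 0.0712² × 12.2²) = 0.8687; v² = 0.00506944.
t = (0.8687 − 0.0121)/0.00506944 = 169 days (vs. the pure-advection estimate x/v = 171 d).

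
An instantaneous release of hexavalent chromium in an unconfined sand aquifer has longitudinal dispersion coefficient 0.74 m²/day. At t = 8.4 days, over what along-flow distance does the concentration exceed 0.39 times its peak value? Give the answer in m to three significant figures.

9.68 m

The plume is Gaussian with σ = √(2Dt) = √(2 × 0.74 × 8.4) = 3.526 m.
C/C_peak = exp(−Δx²/(2σ²)) = 0.39 ⇒ Δx = σ·√(−2 ln 0.39) = 3.526 × 1.372 = 4.838 m.
Width = 2Δx = 9.68 m.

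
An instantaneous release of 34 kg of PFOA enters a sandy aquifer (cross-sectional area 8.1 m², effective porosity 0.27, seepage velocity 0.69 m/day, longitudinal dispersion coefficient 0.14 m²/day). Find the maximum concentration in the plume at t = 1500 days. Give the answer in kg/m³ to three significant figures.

The peak of an instantaneous 1D plume sits at x = vt; there the Gaussian factor is 1 and C_max = M/(n_e·A·√(4πDt)), where n_e·A is the pore area the mass is dissolved in.
√(4πDt) = √(4π × 0.14 × 1500) = 51.37 m, so C_max = 34/(0.27 × 8.1 × 51.37) = 0.303 kg/m³.

0.303 kg/m³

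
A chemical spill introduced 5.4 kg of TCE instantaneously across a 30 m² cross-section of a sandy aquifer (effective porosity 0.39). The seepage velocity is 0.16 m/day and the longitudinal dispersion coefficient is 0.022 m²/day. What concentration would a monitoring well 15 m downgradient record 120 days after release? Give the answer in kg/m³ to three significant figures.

0.0151 kg/m³

For an instantaneous plane source, C(x,t) = M/(n_e·A·√(4πDt)) · exp(−(x−vt)²/(4Dt)), with n_e·A the pore (flow) area.
Plume center vt = 0.16 × 120 = 19.2 m, so the well at 15 m is 4.2 m upgradient of the peak.
√(4πDt) = 5.760 m, giving peak height M/(n_e·A·√(4πDt)) = 5.4/(0.39 × 30 × 5.760) = 0.08013 kg/m³.
(x−vt)²/(4Dt) = (-4.2)²/(4 × 0.022 × 120) = 1.670; exp(−1.670) = 0.1882.
C = 0.08013 × 0.1882 = 0.0151 kg/m³.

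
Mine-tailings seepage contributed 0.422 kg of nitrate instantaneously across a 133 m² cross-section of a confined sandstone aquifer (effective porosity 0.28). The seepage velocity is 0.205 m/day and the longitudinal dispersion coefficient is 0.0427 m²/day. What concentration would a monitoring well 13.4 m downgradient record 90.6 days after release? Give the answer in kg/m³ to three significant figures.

For an instantaneous plane source, C(x,t) = M/(n_e·A·√(4πDt)) · exp(−(x−vt)²/(4Dt)), with n_e·A the pore (flow) area.
Plume center vt = 0.205 × 90.6 = 18.573 m, so the well at 13.4 m is 5.173 m upgradient of the peak.
√(4πDt) = 6.972 m, giving peak height M/(n_e·A·√(4πDt)) = 0.422/(0.28 × 133 × 6.972) = 0.001625 kg/m³.
(x−vt)²/(4Dt) = (-5.173)²/(4 × 0.0427 × 90.6) = 1.729; exp(−1.729) = 0.1775.
C = 0.001625 × 0.1775 = 0.000288 kg/m³.

0.000288 kg/m³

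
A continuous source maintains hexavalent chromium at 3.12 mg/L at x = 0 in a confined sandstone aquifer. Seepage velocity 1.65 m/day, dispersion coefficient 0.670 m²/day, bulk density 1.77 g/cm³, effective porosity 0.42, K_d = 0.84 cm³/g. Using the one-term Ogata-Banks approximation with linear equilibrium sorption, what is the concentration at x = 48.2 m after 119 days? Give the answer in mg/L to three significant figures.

0.629 mg/L

Retardation factor R = 1 + ρ_b·K_d/n = 1 + 1.77 × 0.84/0.42 = 4.540.
Sorption retards both mechanisms: v_R = v/R = 0.3634 m/day, D_R = D/R = 0.1476 m²/day.
v_R·t = 0.3634 × 119 = 43.2446 m; 2√(D_R t) = 8.382 m; argument = (48.2 − 43.2446)/8.382 = 0.5912.
C = C₀ × ½·erfc(0.5912) = 3.12 × 0.2016 = 0.629 mg/L.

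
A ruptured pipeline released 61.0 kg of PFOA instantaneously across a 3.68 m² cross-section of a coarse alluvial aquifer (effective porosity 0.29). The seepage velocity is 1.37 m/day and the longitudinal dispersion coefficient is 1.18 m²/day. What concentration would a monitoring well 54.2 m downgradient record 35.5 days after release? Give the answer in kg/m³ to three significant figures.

2.07 kg/m³

For an instantaneous plane source, C(x,t) = M/(n_e·A·√(4πDt)) · exp(−(x−vt)²/(4Dt)), with n_e·A the pore (flow) area.
Plume center vt = 1.37 × 35.5 = 48.635 m, so the well at 54.2 m is 5.565 m downgradient of the peak.
√(4πDt) = 22.94 m, giving peak height M/(n_e·A·√(4πDt)) = 61.0/(0.29 × 3.68 × 22.94) = 2.492 kg/m³.
(x−vt)²/(4Dt) = (5.565)²/(4 × 1.18 × 35.5) = 0.1848; exp(−0.1848) = 0.8313.
C = 2.492 × 0.8313 = 2.07 kg/m³.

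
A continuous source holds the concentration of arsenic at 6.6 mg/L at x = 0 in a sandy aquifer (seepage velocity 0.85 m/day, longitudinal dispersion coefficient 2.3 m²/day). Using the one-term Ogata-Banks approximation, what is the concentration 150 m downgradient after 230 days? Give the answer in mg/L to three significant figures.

6.07 mg/L

For a continuous step input, C/C₀ ≈ ½·erfc((x−vt)/(2√(Dt))).
vt = 0.85 × 230 = 195.5 m and 2√(Dt) = 2√(2.3 × 230) = 46.00 m.
Argument (x−vt)/(2√(Dt)) = (150 − 195.5)/46.00 = -0.9891; ½·erfc(-0.9891) = 0.9191.
C = 6.6 × 0.9191 = 6.07 mg/L.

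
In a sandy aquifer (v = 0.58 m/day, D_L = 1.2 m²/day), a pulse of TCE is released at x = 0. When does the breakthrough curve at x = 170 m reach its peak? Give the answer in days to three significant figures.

290 days

For the 1D instantaneous-source solution, setting ∂C/∂t = 0 at fixed x gives v²t² + 2Dt − x² = 0, so t = (√(D² + v²x²) − D)/v².
√(D² + v²x²) = √(1.2² + 0.58² × 170²) = 98.61; v² = 0.3364.
t = (98.61 − 1.2)/0.3364 = 290 days (vs. the pure-advection estimate x/v = 293 d).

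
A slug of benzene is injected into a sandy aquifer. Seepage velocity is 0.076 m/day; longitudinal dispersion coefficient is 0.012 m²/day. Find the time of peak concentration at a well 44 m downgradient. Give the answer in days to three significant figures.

577 days

For the 1D instantaneous-source solution, setting ∂C/∂t = 0 at fixed x gives v²t² + 2Dt − x² = 0, so t = (√(D² + v²x²) − D)/v².
√(D² + v²x²) = √(0.012² + 0.076² × 44²) = 3.344; v² = 0.005776.
t = (3.344 − 0.012)/0.005776 = 577 days (vs. the pure-advection estimate x/v = 579 d).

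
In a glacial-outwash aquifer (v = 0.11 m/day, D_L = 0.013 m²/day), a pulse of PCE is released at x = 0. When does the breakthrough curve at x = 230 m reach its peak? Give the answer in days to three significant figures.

2090 days

For the 1D instantaneous-source solution, setting ∂C/∂t = 0 at fixed x gives v²t² + 2Dt − x² = 0, so t = (√(D² + v²x²) − D)/v².
√(D² + v²x²) = √(0.013² + 0.11² × 230²) = 25.30; v² = 0.0121.
t = (25.30 − 0.013)/0.0121 = 2090 days (vs. the pure-advection estimate x/v = 2090 d).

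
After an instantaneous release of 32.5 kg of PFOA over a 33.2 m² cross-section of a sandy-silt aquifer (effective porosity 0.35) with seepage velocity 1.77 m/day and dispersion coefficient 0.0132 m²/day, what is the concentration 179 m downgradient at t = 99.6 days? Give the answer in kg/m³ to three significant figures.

For an instantaneous plane source, C(x,t) = M/(n_e·A·√(4πDt)) · exp(−(x−vt)²/(4Dt)), with n_e·A the pore (flow) area.
Plume center vt = 1.77 × 99.6 = 176.292 m, so the well at 179 m is 2.708 m downgradient of the peak.
√(4πDt) = 4.065 m, giving peak height M/(n_e·A·√(4πDt)) = 32.5/(0.35 × 33.2 × 4.065) = 0.6880 kg/m³.
(x−vt)²/(4Dt) = (2.708)²/(4 × 0.0132 × 99.6) = 1.394; exp(−1.394) = 0.2481.
C = 0.6880 × 0.2481 = 0.171 kg/m³.

0.171 kg/m³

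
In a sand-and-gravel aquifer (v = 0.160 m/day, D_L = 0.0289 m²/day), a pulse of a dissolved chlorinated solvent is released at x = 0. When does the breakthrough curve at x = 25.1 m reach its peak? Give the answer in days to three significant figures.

156 days

For the 1D instantaneous-source solution, setting ∂C/∂t = 0 at fixed x gives v²t² + 2Dt − x² = 0, so t = (√(D² + v²x²) − D)/v².
√(D² + v²x²) = √(0.0289² + 0.160² × 25.1²) = 4.016; v² = 0.0256.
t = (4.016 − 0.0289)/0.0256 = 156 days (vs. the pure-advection estimate x/v = 157 d).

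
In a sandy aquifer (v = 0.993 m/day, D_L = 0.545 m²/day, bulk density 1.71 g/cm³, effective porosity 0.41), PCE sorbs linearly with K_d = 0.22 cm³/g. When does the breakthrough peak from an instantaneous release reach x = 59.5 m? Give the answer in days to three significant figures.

Retardation factor R = 1 + ρ_b·K_d/n = 1 + 1.71 × 0.22/0.41 = 1.918.
Sorption retards both mechanisms: v_R = v/R = 0.5177 m/day, D_R = D/R = 0.2842 m²/day.
Peak time from v_R²t² + 2D_R t − x² = 0: t = (√(D_R² + v_R²x²) − D_R)/v_R².
√(D_R² + v_R²x²) = √(0.2842² + 0.5177² × 59.5²) = 30.80; v_R² = 0.2680.
t = (30.80 − 0.2842)/0.2680 = 114 days.

114 days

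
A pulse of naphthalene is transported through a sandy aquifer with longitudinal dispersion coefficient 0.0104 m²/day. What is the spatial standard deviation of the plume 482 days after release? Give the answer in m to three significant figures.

Dispersive spreading gives a Gaussian with σ² = 2Dt; advection only shifts the center.
σ = √(2 × 0.0104 × 482) = 3.17 m.

3.17 m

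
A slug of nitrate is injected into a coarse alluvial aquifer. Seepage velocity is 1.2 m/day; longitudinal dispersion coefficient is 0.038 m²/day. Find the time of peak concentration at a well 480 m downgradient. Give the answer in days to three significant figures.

For the 1D instantaneous-source solution, setting ∂C/∂t = 0 at fixed x gives v²t² + 2Dt − x² = 0, so t = (√(D² + v²x²) − D)/v².
√(D² + v²x²) = √(0.038² + 1.2² × 480²) = 576.0; v² = 1.44.
t = (576.0 − 0.038)/1.44 = 400 days (vs. the pure-advection estimate x/v = 400 d).

400 days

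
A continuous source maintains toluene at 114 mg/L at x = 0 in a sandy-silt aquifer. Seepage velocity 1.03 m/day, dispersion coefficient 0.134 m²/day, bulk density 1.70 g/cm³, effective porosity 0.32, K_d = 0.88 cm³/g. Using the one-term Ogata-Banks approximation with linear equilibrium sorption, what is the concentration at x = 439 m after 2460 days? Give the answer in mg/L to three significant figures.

86.2 mg/L

Retardation factor R = 1 + ρ_b·K_d/n = 1 + 1.70 × 0.88/0.32 = 5.675.
Sorption retards both mechanisms: v_R = v/R = 0.1815 m/day, D_R = D/R = 0.02361 m²/day.
v_R·t = 0.1815 × 2460 = 446.49 m; 2√(D_R t) = 15.24 m; argument = (439 − 446.49)/15.24 = -0.4915.
C = C₀ × ½·erfc(-0.4915) = 114 × 0.7565 = 86.2 mg/L.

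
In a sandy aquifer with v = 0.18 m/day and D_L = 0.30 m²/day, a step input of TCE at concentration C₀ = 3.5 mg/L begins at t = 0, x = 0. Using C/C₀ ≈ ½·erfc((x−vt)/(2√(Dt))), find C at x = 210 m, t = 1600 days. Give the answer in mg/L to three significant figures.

For a continuous step input, C/C₀ ≈ ½·erfc((x−vt)/(2√(Dt))).
vt = 0.18 × 1600 = 288 m and 2√(Dt) = 2√(0.30 × 1600) = 43.82 m.
Argument (x−vt)/(2√(Dt)) = (210 − 288)/43.82 = -1.780; ½·erfc(-1.780) = 0.9941.
C = 3.5 × 0.9941 = 3.48 mg/L.

3.48 mg/L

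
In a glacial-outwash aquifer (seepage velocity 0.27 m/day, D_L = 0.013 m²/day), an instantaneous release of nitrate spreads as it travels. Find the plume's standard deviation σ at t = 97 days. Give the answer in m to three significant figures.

Dispersive spreading gives a Gaussian with σ² = 2Dt; advection only shifts the center.
σ = √(2 × 0.013 × 97) = 1.59 m.

1.59 m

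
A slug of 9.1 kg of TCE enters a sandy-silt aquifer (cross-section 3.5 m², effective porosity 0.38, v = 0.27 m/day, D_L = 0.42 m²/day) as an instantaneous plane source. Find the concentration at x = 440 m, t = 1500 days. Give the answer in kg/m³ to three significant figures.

0.0473 kg/m³

For an instantaneous plane source, C(x,t) = M/(n_e·A·√(4πDt)) · exp(−(x−vt)²/(4Dt)), with n_e·A the pore (flow) area.
Plume center vt = 0.27 × 1500 = 405 m, so the well at 440 m is 35 m downgradient of the peak.
√(4πDt) = 88.98 m, giving peak height M/(n_e·A·√(4πDt)) = 9.1/(0.38 × 3.5 × 88.98) = 0.07689 kg/m³.
(x−vt)²/(4Dt) = (35)²/(4 × 0.42 × 1500) = 0.4861; exp(−0.4861) = 0.6150.
C = 0.07689 × 0.6150 = 0.0473 kg/m³.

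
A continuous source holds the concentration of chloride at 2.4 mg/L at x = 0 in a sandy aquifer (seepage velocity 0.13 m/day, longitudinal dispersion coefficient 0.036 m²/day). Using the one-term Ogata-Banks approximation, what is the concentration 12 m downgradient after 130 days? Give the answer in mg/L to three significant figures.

2.27 mg/L

For a continuous step input, C/C₀ ≈ ½·erfc((x−vt)/(2√(Dt))).
vt = 0.13 × 130 = 16.9 m and 2√(Dt) = 2√(0.036 × 130) = 4.327 m.
Argument (x−vt)/(2√(Dt)) = (12 − 16.9)/4.327 = -1.132; ½·erfc(-1.132) = 0.9453.
C = 2.4 × 0.9453 = 2.27 mg/L.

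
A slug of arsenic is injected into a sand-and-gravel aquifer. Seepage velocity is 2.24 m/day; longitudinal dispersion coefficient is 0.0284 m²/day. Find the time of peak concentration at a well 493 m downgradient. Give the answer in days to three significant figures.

For the 1D instantaneous-source solution, setting ∂C/∂t = 0 at fixed x gives v²t² + 2Dt − x² = 0, so t = (√(D² + v²x²) − D)/v².
√(D² + v²x²) = √(0.0284² + 2.24² × 493²) = 1104; v² = 5.0176.
t = (1104 − 0.0284)/5.0176 = 220 days (vs. the pure-advection estimate x/v = 220 d).

220 days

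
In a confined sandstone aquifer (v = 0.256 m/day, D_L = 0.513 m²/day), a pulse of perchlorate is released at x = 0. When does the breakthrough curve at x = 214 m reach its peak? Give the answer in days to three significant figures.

For the 1D instantaneous-source solution, setting ∂C/∂t = 0 at fixed x gives v²t² + 2Dt − x² = 0, so t = (√(D² + v²x²) − D)/v².
√(D² + v²x²) = √(0.513² + 0.256² × 214²) = 54.79; v² = 0.065536.
t = (54.79 − 0.513)/0.065536 = 828 days (vs. the pure-advection estimate x/v = 836 d).

828 days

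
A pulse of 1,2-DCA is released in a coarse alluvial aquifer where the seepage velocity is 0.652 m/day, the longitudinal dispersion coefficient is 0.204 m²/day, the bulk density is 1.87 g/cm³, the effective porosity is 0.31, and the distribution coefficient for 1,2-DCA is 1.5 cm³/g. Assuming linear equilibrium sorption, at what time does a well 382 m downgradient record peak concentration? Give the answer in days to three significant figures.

5880 days

Retardation factor R = 1 + ρ_b·K_d/n = 1 + 1.87 × 1.5/0.31 = 10.05.
Sorption retards both mechanisms: v_R = v/R = 0.06488 m/day, D_R = D/R = 0.02030 m²/day.
Peak time from v_R²t² + 2D_R t − x² = 0: t = (√(D_R² + v_R²x²) − D_R)/v_R².
√(D_R² + v_R²x²) = √(0.02030² + 0.06488² × 382²) = 24.78; v_R² = 0.004209.
t = (24.78 − 0.02030)/0.004209 = 5880 days.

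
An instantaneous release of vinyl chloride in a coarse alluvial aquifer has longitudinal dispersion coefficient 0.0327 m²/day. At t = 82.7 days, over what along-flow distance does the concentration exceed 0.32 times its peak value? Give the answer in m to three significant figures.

The plume is Gaussian with σ = √(2Dt) = √(2 × 0.0327 × 82.7) = 2.326 m.
C/C_peak = exp(−Δx²/(2σ²)) = 0.32 ⇒ Δx = σ·√(−2 ln 0.32) = 2.326 × 1.510 = 3.512 m.
Width = 2Δx = 7.02 m.

7.02 m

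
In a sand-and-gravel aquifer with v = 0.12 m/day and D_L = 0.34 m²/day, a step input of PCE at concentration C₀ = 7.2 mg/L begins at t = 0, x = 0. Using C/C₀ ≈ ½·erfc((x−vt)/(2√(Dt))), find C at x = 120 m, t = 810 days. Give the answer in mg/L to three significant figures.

1.19 mg/L

For a continuous step input, C/C₀ ≈ ½·erfc((x−vt)/(2√(Dt))).
vt = 0.12 × 810 = 97.2 m and 2√(Dt) = 2√(0.34 × 810) = 33.19 m.
Argument (x−vt)/(2√(Dt)) = (120 − 97.2)/33.19 = 0.6870; ½·erfc(0.6870) = 0.1656.
C = 7.2 × 0.1656 = 1.19 mg/L.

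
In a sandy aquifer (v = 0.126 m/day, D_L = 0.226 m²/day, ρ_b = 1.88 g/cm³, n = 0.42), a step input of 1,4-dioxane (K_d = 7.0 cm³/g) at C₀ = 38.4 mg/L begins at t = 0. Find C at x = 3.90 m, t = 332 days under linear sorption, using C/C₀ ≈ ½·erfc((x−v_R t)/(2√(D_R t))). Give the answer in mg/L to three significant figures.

Retardation factor R = 1 + ρ_b·K_d/n = 1 + 1.88 × 7.0/0.42 = 32.33.
Sorption retards both mechanisms: v_R = v/R = 0.003897 m/day, D_R = D/R = 0.006990 m²/day.
v_R·t = 0.003897 × 332 = 1.293804 m; 2√(D_R t) = 3.047 m; argument = (3.90 − 1.293804)/3.047 = 0.8553.
C = C₀ × ½·erfc(0.8553) = 38.4 × 0.1132 = 4.35 mg/L.

4.35 mg/L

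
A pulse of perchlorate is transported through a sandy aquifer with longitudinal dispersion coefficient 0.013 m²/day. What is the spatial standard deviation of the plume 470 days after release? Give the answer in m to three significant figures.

3.50 m

Dispersive spreading gives a Gaussian with σ² = 2Dt; advection only shifts the center.
σ = √(2 × 0.013 × 470) = 3.50 m.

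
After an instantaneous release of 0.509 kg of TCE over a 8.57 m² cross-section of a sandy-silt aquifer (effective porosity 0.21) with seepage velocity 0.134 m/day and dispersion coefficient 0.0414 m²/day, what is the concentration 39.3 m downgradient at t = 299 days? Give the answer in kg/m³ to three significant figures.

For an instantaneous plane source, C(x,t) = M/(n_e·A·√(4πDt)) · exp(−(x−vt)²/(4Dt)), with n_e·A the pore (flow) area.
Plume center vt = 0.134 × 299 = 40.066 m, so the well at 39.3 m is 0.766 m upgradient of the peak.
√(4πDt) = 12.47 m, giving peak height M/(n_e·A·√(4πDt)) = 0.509/(0.21 × 8.57 × 12.47) = 0.02268 kg/m³.
(x−vt)²/(4Dt) = (-0.766)²/(4 × 0.0414 × 299) = 0.01185; exp(−0.01185) = 0.9882.
C = 0.02268 × 0.9882 = 0.0224 kg/m³.

0.0224 kg/m³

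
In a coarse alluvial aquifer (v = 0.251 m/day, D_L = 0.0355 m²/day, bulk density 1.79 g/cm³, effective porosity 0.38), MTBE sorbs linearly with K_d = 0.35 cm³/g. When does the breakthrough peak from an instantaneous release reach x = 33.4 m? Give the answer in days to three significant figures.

351 days

Retardation factor R = 1 + ρ_b·K_d/n = 1 + 1.79 × 0.35/0.38 = 2.649.
Sorption retards both mechanisms: v_R = v/R = 0.09475 m/day, D_R = D/R = 0.01340 m²/day.
Peak time from v_R²t² + 2D_R t − x² = 0: t = (√(D_R² + v_R²x²) − D_R)/v_R².
√(D_R² + v_R²x²) = √(0.01340² + 0.09475² × 33.4²) = 3.165; v_R² = 0.008978.
t = (3.165 − 0.01340)/0.008978 = 351 days.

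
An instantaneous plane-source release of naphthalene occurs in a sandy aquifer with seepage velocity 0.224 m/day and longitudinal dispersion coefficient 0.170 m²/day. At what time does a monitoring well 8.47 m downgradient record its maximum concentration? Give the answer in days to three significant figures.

For the 1D instantaneous-source solution, setting ∂C/∂t = 0 at fixed x gives v²t² + 2Dt − x² = 0, so t = (√(D² + v²x²) − D)/v².
√(D² + v²x²) = √(0.170² + 0.224² × 8.47²) = 1.905; v² = 0.050176.
t = (1.905 − 0.170)/0.050176 = 34.6 days (vs. the pure-advection estimate x/v = 37.8 d).

34.6 days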